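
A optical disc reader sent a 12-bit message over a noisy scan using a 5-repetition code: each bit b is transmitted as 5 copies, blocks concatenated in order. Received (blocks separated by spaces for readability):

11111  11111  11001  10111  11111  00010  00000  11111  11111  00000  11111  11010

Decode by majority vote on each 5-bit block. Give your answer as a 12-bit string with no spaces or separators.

111110011011

Block 1 (11111): 5 ones → 1
Block 2 (11111): 5 ones → 1
Block 3 (11001): 3 ones → 1
Block 4 (10111): 4 ones → 1
Block 5 (11111): 5 ones → 1
Block 6 (00010): 1 one → 0
Block 7 (00000): 0 ones → 0
Block 8 (11111): 5 ones → 1
Block 9 (11111): 5 ones → 1
Block 10 (00000): 0 ones → 0
Block 11 (11111): 5 ones → 1
Block 12 (11010): 3 ones → 1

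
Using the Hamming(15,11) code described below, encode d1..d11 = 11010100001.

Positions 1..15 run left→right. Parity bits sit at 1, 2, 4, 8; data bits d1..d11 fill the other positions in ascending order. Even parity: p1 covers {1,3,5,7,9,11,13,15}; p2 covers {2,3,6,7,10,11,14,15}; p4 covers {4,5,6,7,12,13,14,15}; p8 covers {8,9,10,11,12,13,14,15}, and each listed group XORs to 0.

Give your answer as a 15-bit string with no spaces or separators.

001110100100001

Place data at non-parity positions: p1 p2 1 p4 1 0 1 p8 0 1 0 0 0 0 1
p1 (pos 1,3,5,7,9,11,13,15): XOR of data positions = 1⊕1⊕1⊕0⊕0⊕0⊕1 = 0
p2 (pos 2,3,6,7,10,11,14,15): XOR of data positions = 1⊕0⊕1⊕1⊕0⊕0⊕1 = 0
p4 (pos 4,5,6,7,12,13,14,15): XOR of data positions = 1⊕0⊕1⊕0⊕0⊕0⊕1 = 1
p8 (pos 8,9,10,11,12,13,14,15): XOR of data positions = 0⊕1⊕0⊕0⊕0⊕0⊕1 = 0
Codeword: 001110100100001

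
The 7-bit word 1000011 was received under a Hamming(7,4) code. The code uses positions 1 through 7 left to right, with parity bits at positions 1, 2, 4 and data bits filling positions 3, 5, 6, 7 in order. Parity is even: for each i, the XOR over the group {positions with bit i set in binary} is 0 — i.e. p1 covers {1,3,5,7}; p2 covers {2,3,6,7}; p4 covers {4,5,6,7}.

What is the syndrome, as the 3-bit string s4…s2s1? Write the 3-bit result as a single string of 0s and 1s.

000

s1 (pos 1,3,5,7): 1⊕0⊕0⊕1 = 0
s2 (pos 2,3,6,7): 0⊕0⊕1⊕1 = 0
s4 (pos 4,5,6,7): 0⊕0⊕1⊕1 = 0
Syndrome s4…s1 = 000 → no error.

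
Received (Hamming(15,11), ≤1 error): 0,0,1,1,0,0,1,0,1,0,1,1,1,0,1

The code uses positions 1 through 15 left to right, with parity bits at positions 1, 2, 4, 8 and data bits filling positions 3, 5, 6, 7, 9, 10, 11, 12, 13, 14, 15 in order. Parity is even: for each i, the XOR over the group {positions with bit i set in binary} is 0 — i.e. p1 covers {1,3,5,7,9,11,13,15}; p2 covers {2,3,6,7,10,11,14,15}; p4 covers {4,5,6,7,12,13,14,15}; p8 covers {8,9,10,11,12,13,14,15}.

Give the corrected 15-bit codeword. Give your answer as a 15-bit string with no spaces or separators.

001100101010101

s1 (pos 1,3,5,7,9,11,13,15): 0⊕1⊕0⊕1⊕1⊕1⊕1⊕1 = 0
s2 (pos 2,3,6,7,10,11,14,15): 0⊕1⊕0⊕1⊕0⊕1⊕0⊕1 = 0
s4 (pos 4,5,6,7,12,13,14,15): 1⊕0⊕0⊕1⊕1⊕1⊕0⊕1 = 1
s8 (pos 8,9,10,11,12,13,14,15): 0⊕1⊕0⊕1⊕1⊕1⊕0⊕1 = 1
Syndrome s8…s1 = 1100 → error at position 12.
Flip position 12: 001100101011101 → 001100101010101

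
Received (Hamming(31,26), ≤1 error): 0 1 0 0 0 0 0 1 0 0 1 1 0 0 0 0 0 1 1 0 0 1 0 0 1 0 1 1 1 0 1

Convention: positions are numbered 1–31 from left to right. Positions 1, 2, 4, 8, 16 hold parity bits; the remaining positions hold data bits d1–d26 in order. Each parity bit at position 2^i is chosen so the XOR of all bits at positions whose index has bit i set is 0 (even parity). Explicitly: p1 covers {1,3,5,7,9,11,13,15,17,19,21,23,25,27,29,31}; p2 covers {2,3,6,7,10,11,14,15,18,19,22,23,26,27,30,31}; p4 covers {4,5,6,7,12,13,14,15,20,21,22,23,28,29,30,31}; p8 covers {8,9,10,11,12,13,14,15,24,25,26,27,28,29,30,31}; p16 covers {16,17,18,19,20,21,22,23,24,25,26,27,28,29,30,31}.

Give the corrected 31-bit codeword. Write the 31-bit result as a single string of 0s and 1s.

0100010100110000011001001011101

s1 (pos 1,3,5,7,9,11,13,15,17,19,21,23,25,27,29,31): 0⊕0⊕0⊕0⊕0⊕1⊕0⊕0⊕0⊕1⊕0⊕0⊕1⊕1⊕1⊕1 = 0
s2 (pos 2,3,6,7,10,11,14,15,18,19,22,23,26,27,30,31): 1⊕0⊕0⊕0⊕0⊕1⊕0⊕0⊕1⊕1⊕1⊕0⊕0⊕1⊕0⊕1 = 1
s4 (pos 4,5,6,7,12,13,14,15,20,21,22,23,28,29,30,31): 0⊕0⊕0⊕0⊕1⊕0⊕0⊕0⊕0⊕0⊕1⊕0⊕1⊕1⊕0⊕1 = 1
s8 (pos 8,9,10,11,12,13,14,15,24,25,26,27,28,29,30,31): 1⊕0⊕0⊕1⊕1⊕0⊕0⊕0⊕0⊕1⊕0⊕1⊕1⊕1⊕0⊕1 = 0
s16 (pos 16,17,18,19,20,21,22,23,24,25,26,27,28,29,30,31): 0⊕0⊕1⊕1⊕0⊕0⊕1⊕0⊕0⊕1⊕0⊕1⊕1⊕1⊕0⊕1 = 0
Syndrome s16…s1 = 00110 → error at position 6.
Flip position 6: 0100000100110000011001001011101 → 0100010100110000011001001011101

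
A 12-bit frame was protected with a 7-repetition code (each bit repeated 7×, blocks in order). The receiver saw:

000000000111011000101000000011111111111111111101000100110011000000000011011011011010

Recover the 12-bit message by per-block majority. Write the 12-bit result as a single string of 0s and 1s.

010011100011

Block 1 (0000000): 0 ones → 0
Block 2 (0011101): 4 ones → 1
Block 3 (1000101): 3 ones → 0
Block 4 (0000000): 0 ones → 0
Block 5 (1111111): 7 ones → 1
Block 6 (1111111): 7 ones → 1
Block 7 (1111010): 5 ones → 1
Block 8 (0010011): 3 ones → 0
Block 9 (0011000): 2 ones → 0
Block 10 (0000000): 0 ones → 0
Block 11 (1101101): 5 ones → 1
Block 12 (1011010): 4 ones → 1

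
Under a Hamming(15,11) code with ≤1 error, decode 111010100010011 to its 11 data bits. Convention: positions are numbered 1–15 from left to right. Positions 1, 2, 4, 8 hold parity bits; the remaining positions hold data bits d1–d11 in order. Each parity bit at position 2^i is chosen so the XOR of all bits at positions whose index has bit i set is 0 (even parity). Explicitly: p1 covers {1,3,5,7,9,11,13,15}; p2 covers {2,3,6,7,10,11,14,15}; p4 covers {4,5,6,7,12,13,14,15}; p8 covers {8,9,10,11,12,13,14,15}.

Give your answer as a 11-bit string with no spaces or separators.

s1 (pos 1,3,5,7,9,11,13,15): 1⊕1⊕1⊕1⊕0⊕1⊕0⊕1 = 0
s2 (pos 2,3,6,7,10,11,14,15): 1⊕1⊕0⊕1⊕0⊕1⊕1⊕1 = 0
s4 (pos 4,5,6,7,12,13,14,15): 0⊕1⊕0⊕1⊕0⊕0⊕1⊕1 = 0
s8 (pos 8,9,10,11,12,13,14,15): 0⊕0⊕0⊕1⊕0⊕0⊕1⊕1 = 1
Syndrome s8…s1 = 1000 → error at position 8.
Flip position 8: 111010100010011 → 111010110010011
Read data bits from positions 3,5,6,7,9,10,11,12,13,14,15: 11010010011

11010010011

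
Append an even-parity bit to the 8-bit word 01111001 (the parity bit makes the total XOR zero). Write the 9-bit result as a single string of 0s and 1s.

XOR of the 8 data bits: 0⊕1⊕1⊕1⊕1⊕0⊕0⊕1 = 1
Parity bit = 1 (so all 9 bits XOR to 0).

011110011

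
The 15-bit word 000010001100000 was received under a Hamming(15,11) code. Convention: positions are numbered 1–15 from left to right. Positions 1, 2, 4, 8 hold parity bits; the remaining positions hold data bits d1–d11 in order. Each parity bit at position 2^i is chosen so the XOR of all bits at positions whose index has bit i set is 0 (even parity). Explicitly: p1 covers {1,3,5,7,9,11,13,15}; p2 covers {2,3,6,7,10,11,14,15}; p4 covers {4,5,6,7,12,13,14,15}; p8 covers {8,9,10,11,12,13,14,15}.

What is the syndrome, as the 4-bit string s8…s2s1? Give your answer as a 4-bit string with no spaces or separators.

s1 (pos 1,3,5,7,9,11,13,15): 0⊕0⊕1⊕0⊕1⊕0⊕0⊕0 = 0
s2 (pos 2,3,6,7,10,11,14,15): 0⊕0⊕0⊕0⊕1⊕0⊕0⊕0 = 1
s4 (pos 4,5,6,7,12,13,14,15): 0⊕1⊕0⊕0⊕0⊕0⊕0⊕0 = 1
s8 (pos 8,9,10,11,12,13,14,15): 0⊕1⊕1⊕0⊕0⊕0⊕0⊕0 = 0
Syndrome s8…s1 = 0110 → error at position 6.

0110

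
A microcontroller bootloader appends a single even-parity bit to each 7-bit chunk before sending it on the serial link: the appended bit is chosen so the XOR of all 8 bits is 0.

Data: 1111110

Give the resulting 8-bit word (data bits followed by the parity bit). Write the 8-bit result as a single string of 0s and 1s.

XOR of the 7 data bits: 1⊕1⊕1⊕1⊕1⊕1⊕0 = 0
Parity bit = 0 (so all 8 bits XOR to 0).

11111100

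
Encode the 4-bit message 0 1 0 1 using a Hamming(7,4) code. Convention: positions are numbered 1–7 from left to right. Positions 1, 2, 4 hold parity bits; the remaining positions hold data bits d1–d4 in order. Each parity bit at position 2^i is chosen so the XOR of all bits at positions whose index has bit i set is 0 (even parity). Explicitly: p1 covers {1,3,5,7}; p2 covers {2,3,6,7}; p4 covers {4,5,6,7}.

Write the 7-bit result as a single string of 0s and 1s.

Place data at non-parity positions: p1 p2 0 p4 1 0 1
p1 (pos 1,3,5,7): XOR of data positions = 0⊕1⊕1 = 0
p2 (pos 2,3,6,7): XOR of data positions = 0⊕0⊕1 = 1
p4 (pos 4,5,6,7): XOR of data positions = 1⊕0⊕1 = 0
Codeword: 0100101

0100101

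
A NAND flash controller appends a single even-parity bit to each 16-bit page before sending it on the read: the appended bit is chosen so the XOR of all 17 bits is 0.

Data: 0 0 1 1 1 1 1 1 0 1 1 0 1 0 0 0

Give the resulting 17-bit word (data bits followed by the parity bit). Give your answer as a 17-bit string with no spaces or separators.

XOR of the 16 data bits: 0⊕0⊕1⊕1⊕1⊕1⊕1⊕1⊕0⊕1⊕1⊕0⊕1⊕0⊕0⊕0 = 1
Parity bit = 1 (so all 17 bits XOR to 0).

00111111011010001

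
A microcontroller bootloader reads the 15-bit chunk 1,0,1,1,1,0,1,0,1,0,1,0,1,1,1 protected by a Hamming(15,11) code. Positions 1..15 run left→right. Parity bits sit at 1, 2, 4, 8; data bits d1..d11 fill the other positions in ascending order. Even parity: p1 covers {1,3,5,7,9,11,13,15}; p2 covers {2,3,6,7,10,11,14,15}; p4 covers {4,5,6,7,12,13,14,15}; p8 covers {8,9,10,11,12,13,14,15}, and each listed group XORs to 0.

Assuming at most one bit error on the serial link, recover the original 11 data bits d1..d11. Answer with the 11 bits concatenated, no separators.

11011110111

s1 (pos 1,3,5,7,9,11,13,15): 1⊕1⊕1⊕1⊕1⊕1⊕1⊕1 = 0
s2 (pos 2,3,6,7,10,11,14,15): 0⊕1⊕0⊕1⊕0⊕1⊕1⊕1 = 1
s4 (pos 4,5,6,7,12,13,14,15): 1⊕1⊕0⊕1⊕0⊕1⊕1⊕1 = 0
s8 (pos 8,9,10,11,12,13,14,15): 0⊕1⊕0⊕1⊕0⊕1⊕1⊕1 = 1
Syndrome s8…s1 = 1010 → error at position 10.
Flip position 10: 101110101010111 → 101110101110111
Read data bits from positions 3,5,6,7,9,10,11,12,13,14,15: 11011110111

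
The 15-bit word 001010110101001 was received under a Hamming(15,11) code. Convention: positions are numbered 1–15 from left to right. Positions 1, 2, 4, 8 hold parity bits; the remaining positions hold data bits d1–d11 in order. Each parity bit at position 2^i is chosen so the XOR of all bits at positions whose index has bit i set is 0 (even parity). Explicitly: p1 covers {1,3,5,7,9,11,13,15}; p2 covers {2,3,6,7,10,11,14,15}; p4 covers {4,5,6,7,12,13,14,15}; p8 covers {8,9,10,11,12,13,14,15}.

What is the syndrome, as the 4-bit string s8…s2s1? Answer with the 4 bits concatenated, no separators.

s1 (pos 1,3,5,7,9,11,13,15): 0⊕1⊕1⊕1⊕0⊕0⊕0⊕1 = 0
s2 (pos 2,3,6,7,10,11,14,15): 0⊕1⊕0⊕1⊕1⊕0⊕0⊕1 = 0
s4 (pos 4,5,6,7,12,13,14,15): 0⊕1⊕0⊕1⊕1⊕0⊕0⊕1 = 0
s8 (pos 8,9,10,11,12,13,14,15): 1⊕0⊕1⊕0⊕1⊕0⊕0⊕1 = 0
Syndrome s8…s1 = 0000 → no error.

0000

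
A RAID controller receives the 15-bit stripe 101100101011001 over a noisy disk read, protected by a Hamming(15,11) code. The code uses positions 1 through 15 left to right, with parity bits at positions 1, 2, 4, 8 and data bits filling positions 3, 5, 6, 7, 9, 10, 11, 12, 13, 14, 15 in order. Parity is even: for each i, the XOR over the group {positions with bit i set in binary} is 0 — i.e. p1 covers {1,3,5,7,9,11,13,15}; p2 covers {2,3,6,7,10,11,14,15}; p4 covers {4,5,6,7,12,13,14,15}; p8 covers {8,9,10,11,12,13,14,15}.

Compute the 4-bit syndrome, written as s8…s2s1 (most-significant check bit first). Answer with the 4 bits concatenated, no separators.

s1 (pos 1,3,5,7,9,11,13,15): 1⊕1⊕0⊕1⊕1⊕1⊕0⊕1 = 0
s2 (pos 2,3,6,7,10,11,14,15): 0⊕1⊕0⊕1⊕0⊕1⊕0⊕1 = 0
s4 (pos 4,5,6,7,12,13,14,15): 1⊕0⊕0⊕1⊕1⊕0⊕0⊕1 = 0
s8 (pos 8,9,10,11,12,13,14,15): 0⊕1⊕0⊕1⊕1⊕0⊕0⊕1 = 0
Syndrome s8…s1 = 0000 → no error.

0000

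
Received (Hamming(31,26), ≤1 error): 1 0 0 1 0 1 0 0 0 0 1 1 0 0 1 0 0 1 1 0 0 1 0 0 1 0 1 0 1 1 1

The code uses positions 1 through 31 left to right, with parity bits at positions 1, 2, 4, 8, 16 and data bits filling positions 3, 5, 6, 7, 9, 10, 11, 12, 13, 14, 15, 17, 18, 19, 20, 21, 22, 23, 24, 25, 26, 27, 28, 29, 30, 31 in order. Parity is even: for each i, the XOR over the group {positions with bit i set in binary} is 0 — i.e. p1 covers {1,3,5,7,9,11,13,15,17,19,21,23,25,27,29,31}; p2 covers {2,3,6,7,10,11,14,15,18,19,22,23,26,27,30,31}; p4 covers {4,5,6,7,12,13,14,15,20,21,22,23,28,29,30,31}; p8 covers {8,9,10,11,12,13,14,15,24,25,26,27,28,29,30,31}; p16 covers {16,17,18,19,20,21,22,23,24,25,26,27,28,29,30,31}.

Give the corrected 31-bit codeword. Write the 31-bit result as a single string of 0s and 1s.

1101010000110010011001001010111

s1 (pos 1,3,5,7,9,11,13,15,17,19,21,23,25,27,29,31): 1⊕0⊕0⊕0⊕0⊕1⊕0⊕1⊕0⊕1⊕0⊕0⊕1⊕1⊕1⊕1 = 0
s2 (pos 2,3,6,7,10,11,14,15,18,19,22,23,26,27,30,31): 0⊕0⊕1⊕0⊕0⊕1⊕0⊕1⊕1⊕1⊕1⊕0⊕0⊕1⊕1⊕1 = 1
s4 (pos 4,5,6,7,12,13,14,15,20,21,22,23,28,29,30,31): 1⊕0⊕1⊕0⊕1⊕0⊕0⊕1⊕0⊕0⊕1⊕0⊕0⊕1⊕1⊕1 = 0
s8 (pos 8,9,10,11,12,13,14,15,24,25,26,27,28,29,30,31): 0⊕0⊕0⊕1⊕1⊕0⊕0⊕1⊕0⊕1⊕0⊕1⊕0⊕1⊕1⊕1 = 0
s16 (pos 16,17,18,19,20,21,22,23,24,25,26,27,28,29,30,31): 0⊕0⊕1⊕1⊕0⊕0⊕1⊕0⊕0⊕1⊕0⊕1⊕0⊕1⊕1⊕1 = 0
Syndrome s16…s1 = 00010 → error at position 2.
Flip position 2: 1001010000110010011001001010111 → 1101010000110010011001001010111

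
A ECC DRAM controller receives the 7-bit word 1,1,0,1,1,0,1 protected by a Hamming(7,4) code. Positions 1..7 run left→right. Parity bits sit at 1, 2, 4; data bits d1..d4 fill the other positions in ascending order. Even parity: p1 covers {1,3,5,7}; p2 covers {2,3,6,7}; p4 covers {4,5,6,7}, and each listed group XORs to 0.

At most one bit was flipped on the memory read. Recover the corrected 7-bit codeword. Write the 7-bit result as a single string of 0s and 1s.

1101001

s1 (pos 1,3,5,7): 1⊕0⊕1⊕1 = 1
s2 (pos 2,3,6,7): 1⊕0⊕0⊕1 = 0
s4 (pos 4,5,6,7): 1⊕1⊕0⊕1 = 1
Syndrome s4…s1 = 101 → error at position 5.
Flip position 5: 1101101 → 1101001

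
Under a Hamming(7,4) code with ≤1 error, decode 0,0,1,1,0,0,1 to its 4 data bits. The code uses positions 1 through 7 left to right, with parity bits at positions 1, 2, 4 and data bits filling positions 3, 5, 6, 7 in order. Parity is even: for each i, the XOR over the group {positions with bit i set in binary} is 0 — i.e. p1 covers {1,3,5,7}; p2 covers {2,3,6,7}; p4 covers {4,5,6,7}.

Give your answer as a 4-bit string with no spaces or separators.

1001

s1 (pos 1,3,5,7): 0⊕1⊕0⊕1 = 0
s2 (pos 2,3,6,7): 0⊕1⊕0⊕1 = 0
s4 (pos 4,5,6,7): 1⊕0⊕0⊕1 = 0
Syndrome s4…s1 = 000 → no error.
Read data bits from positions 3,5,6,7: 1001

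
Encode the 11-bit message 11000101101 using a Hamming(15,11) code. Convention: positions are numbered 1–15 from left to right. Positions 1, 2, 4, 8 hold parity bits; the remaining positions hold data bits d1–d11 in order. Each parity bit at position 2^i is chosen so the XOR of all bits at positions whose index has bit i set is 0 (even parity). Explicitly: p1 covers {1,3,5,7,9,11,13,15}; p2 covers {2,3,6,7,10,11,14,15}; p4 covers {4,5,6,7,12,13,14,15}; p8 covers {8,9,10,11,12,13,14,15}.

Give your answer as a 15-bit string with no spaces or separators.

011010000101101

Place data at non-parity positions: p1 p2 1 p4 1 0 0 p8 0 1 0 1 1 0 1
p1 (pos 1,3,5,7,9,11,13,15): XOR of data positions = 1⊕1⊕0⊕0⊕0⊕1⊕1 = 0
p2 (pos 2,3,6,7,10,11,14,15): XOR of data positions = 1⊕0⊕0⊕1⊕0⊕0⊕1 = 1
p4 (pos 4,5,6,7,12,13,14,15): XOR of data positions = 1⊕0⊕0⊕1⊕1⊕0⊕1 = 0
p8 (pos 8,9,10,11,12,13,14,15): XOR of data positions = 0⊕1⊕0⊕1⊕1⊕0⊕1 = 0
Codeword: 011010000101101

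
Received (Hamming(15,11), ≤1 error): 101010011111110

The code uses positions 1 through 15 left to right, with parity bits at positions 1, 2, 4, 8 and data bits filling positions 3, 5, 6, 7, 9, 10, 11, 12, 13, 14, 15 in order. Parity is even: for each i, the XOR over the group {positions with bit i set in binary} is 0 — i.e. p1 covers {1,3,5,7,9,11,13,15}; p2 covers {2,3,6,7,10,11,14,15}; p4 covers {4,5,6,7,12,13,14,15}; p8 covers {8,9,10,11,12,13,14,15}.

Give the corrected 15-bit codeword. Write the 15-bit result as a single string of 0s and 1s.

s1 (pos 1,3,5,7,9,11,13,15): 1⊕1⊕1⊕0⊕1⊕1⊕1⊕0 = 0
s2 (pos 2,3,6,7,10,11,14,15): 0⊕1⊕0⊕0⊕1⊕1⊕1⊕0 = 0
s4 (pos 4,5,6,7,12,13,14,15): 0⊕1⊕0⊕0⊕1⊕1⊕1⊕0 = 0
s8 (pos 8,9,10,11,12,13,14,15): 1⊕1⊕1⊕1⊕1⊕1⊕1⊕0 = 1
Syndrome s8…s1 = 1000 → error at position 8.
Flip position 8: 101010011111110 → 101010001111110

101010001111110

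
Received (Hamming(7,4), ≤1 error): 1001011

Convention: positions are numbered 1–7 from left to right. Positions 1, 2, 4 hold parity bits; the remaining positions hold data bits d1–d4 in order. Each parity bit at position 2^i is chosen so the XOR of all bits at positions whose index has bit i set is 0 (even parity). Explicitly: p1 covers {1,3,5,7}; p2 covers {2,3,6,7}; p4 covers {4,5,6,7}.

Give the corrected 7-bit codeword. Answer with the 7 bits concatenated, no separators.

1000011

s1 (pos 1,3,5,7): 1⊕0⊕0⊕1 = 0
s2 (pos 2,3,6,7): 0⊕0⊕1⊕1 = 0
s4 (pos 4,5,6,7): 1⊕0⊕1⊕1 = 1
Syndrome s4…s1 = 100 → error at position 4.
Flip position 4: 1001011 → 1000011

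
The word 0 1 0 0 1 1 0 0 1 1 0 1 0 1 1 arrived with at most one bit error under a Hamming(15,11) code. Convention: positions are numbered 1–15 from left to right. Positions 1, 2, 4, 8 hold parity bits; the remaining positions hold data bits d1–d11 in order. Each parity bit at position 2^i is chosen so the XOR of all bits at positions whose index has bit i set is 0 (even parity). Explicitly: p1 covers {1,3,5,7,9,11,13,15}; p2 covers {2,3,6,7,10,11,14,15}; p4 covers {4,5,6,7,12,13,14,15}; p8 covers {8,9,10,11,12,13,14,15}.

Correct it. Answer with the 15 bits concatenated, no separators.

010011001101010

s1 (pos 1,3,5,7,9,11,13,15): 0⊕0⊕1⊕0⊕1⊕0⊕0⊕1 = 1
s2 (pos 2,3,6,7,10,11,14,15): 1⊕0⊕1⊕0⊕1⊕0⊕1⊕1 = 1
s4 (pos 4,5,6,7,12,13,14,15): 0⊕1⊕1⊕0⊕1⊕0⊕1⊕1 = 1
s8 (pos 8,9,10,11,12,13,14,15): 0⊕1⊕1⊕0⊕1⊕0⊕1⊕1 = 1
Syndrome s8…s1 = 1111 → error at position 15.
Flip position 15: 010011001101011 → 010011001101010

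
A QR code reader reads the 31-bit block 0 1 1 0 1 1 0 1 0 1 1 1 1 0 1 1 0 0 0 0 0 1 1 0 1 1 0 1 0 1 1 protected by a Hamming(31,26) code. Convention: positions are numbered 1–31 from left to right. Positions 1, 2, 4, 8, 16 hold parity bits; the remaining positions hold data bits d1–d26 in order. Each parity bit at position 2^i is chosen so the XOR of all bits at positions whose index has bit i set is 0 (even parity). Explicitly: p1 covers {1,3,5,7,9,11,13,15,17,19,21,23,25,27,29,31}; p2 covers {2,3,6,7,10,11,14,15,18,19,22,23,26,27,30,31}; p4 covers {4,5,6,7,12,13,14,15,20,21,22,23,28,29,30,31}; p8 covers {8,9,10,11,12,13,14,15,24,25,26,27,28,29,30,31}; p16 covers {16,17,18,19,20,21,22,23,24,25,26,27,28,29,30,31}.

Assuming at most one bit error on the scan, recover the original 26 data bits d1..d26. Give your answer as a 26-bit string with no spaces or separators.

s1 (pos 1,3,5,7,9,11,13,15,17,19,21,23,25,27,29,31): 0⊕1⊕1⊕0⊕0⊕1⊕1⊕1⊕0⊕0⊕0⊕1⊕1⊕0⊕0⊕1 = 0
s2 (pos 2,3,6,7,10,11,14,15,18,19,22,23,26,27,30,31): 1⊕1⊕1⊕0⊕1⊕1⊕0⊕1⊕0⊕0⊕1⊕1⊕1⊕0⊕1⊕1 = 1
s4 (pos 4,5,6,7,12,13,14,15,20,21,22,23,28,29,30,31): 0⊕1⊕1⊕0⊕1⊕1⊕0⊕1⊕0⊕0⊕1⊕1⊕1⊕0⊕1⊕1 = 0
s8 (pos 8,9,10,11,12,13,14,15,24,25,26,27,28,29,30,31): 1⊕0⊕1⊕1⊕1⊕1⊕0⊕1⊕0⊕1⊕1⊕0⊕1⊕0⊕1⊕1 = 1
s16 (pos 16,17,18,19,20,21,22,23,24,25,26,27,28,29,30,31): 1⊕0⊕0⊕0⊕0⊕0⊕1⊕1⊕0⊕1⊕1⊕0⊕1⊕0⊕1⊕1 = 0
Syndrome s16…s1 = 01010 → error at position 10.
Flip position 10: 0110110101111011000001101101011 → 0110110100111011000001101101011
Read data bits from positions 3,5,6,7,9,10,11,12,13,14,15,17,18,19,20,21,22,23,24,25,26,27,28,29,30,31: 11100011101000001101101011

11100011101000001101101011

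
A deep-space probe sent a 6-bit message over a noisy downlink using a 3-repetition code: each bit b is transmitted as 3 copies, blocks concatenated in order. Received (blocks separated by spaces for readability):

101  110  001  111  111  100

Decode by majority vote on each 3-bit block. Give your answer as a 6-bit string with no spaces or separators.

Block 1 (101): 2 ones → 1
Block 2 (110): 2 ones → 1
Block 3 (001): 1 one → 0
Block 4 (111): 3 ones → 1
Block 5 (111): 3 ones → 1
Block 6 (100): 1 one → 0

110110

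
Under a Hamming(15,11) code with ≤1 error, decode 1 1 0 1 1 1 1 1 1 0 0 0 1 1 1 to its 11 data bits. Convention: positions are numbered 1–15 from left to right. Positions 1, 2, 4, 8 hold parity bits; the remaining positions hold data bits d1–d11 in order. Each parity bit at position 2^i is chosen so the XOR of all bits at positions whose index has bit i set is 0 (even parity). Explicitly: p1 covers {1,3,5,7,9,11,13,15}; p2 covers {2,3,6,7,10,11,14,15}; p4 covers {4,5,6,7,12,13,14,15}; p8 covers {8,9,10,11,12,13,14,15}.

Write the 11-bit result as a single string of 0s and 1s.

01111000101

s1 (pos 1,3,5,7,9,11,13,15): 1⊕0⊕1⊕1⊕1⊕0⊕1⊕1 = 0
s2 (pos 2,3,6,7,10,11,14,15): 1⊕0⊕1⊕1⊕0⊕0⊕1⊕1 = 1
s4 (pos 4,5,6,7,12,13,14,15): 1⊕1⊕1⊕1⊕0⊕1⊕1⊕1 = 1
s8 (pos 8,9,10,11,12,13,14,15): 1⊕1⊕0⊕0⊕0⊕1⊕1⊕1 = 1
Syndrome s8…s1 = 1110 → error at position 14.
Flip position 14: 110111111000111 → 110111111000101
Read data bits from positions 3,5,6,7,9,10,11,12,13,14,15: 01111000101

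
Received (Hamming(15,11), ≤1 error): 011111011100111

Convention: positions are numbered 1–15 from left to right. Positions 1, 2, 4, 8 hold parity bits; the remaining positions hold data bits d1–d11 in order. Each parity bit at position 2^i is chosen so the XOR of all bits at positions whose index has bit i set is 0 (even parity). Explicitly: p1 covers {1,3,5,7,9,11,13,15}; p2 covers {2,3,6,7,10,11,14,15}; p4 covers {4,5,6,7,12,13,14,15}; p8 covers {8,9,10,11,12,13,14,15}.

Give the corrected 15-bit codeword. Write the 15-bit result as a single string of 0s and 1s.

s1 (pos 1,3,5,7,9,11,13,15): 0⊕1⊕1⊕0⊕1⊕0⊕1⊕1 = 1
s2 (pos 2,3,6,7,10,11,14,15): 1⊕1⊕1⊕0⊕1⊕0⊕1⊕1 = 0
s4 (pos 4,5,6,7,12,13,14,15): 1⊕1⊕1⊕0⊕0⊕1⊕1⊕1 = 0
s8 (pos 8,9,10,11,12,13,14,15): 1⊕1⊕1⊕0⊕0⊕1⊕1⊕1 = 0
Syndrome s8…s1 = 0001 → error at position 1.
Flip position 1: 011111011100111 → 111111011100111

111111011100111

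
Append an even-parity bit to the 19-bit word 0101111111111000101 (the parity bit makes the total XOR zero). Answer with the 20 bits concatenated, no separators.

XOR of the 19 data bits: 0⊕1⊕0⊕1⊕1⊕1⊕1⊕1⊕1⊕1⊕1⊕1⊕1⊕0⊕0⊕0⊕1⊕0⊕1 = 1
Parity bit = 1 (so all 20 bits XOR to 0).

01011111111110001011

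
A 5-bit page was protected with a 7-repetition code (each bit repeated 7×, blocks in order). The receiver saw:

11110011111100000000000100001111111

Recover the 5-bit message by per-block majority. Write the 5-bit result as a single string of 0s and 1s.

11001

Block 1 (1111001): 5 ones → 1
Block 2 (1111100): 5 ones → 1
Block 3 (0000000): 0 ones → 0
Block 4 (0010000): 1 one → 0
Block 5 (1111111): 7 ones → 1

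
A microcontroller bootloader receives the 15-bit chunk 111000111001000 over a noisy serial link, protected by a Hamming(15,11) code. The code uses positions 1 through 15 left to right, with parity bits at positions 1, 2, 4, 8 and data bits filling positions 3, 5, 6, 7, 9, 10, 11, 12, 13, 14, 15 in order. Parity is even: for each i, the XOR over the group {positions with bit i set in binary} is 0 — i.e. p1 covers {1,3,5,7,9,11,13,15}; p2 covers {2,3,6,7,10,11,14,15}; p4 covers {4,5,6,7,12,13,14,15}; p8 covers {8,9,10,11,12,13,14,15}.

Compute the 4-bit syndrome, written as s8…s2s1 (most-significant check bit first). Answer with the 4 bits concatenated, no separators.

1010

s1 (pos 1,3,5,7,9,11,13,15): 1⊕1⊕0⊕1⊕1⊕0⊕0⊕0 = 0
s2 (pos 2,3,6,7,10,11,14,15): 1⊕1⊕0⊕1⊕0⊕0⊕0⊕0 = 1
s4 (pos 4,5,6,7,12,13,14,15): 0⊕0⊕0⊕1⊕1⊕0⊕0⊕0 = 0
s8 (pos 8,9,10,11,12,13,14,15): 1⊕1⊕0⊕0⊕1⊕0⊕0⊕0 = 1
Syndrome s8…s1 = 1010 → error at position 10.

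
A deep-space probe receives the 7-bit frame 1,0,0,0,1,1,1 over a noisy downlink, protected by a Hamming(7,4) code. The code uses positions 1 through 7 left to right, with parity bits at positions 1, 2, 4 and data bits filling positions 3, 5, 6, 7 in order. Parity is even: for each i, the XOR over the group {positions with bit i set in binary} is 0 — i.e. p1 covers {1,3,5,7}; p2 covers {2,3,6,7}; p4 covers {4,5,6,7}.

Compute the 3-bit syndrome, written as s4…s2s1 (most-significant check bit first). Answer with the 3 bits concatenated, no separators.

101

s1 (pos 1,3,5,7): 1⊕0⊕1⊕1 = 1
s2 (pos 2,3,6,7): 0⊕0⊕1⊕1 = 0
s4 (pos 4,5,6,7): 0⊕1⊕1⊕1 = 1
Syndrome s4…s1 = 101 → error at position 5.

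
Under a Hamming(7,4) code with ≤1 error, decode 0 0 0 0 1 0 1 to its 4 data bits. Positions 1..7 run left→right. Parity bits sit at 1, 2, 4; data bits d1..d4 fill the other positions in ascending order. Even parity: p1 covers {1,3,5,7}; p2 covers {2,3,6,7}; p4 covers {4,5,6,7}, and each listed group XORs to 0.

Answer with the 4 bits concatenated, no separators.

s1 (pos 1,3,5,7): 0⊕0⊕1⊕1 = 0
s2 (pos 2,3,6,7): 0⊕0⊕0⊕1 = 1
s4 (pos 4,5,6,7): 0⊕1⊕0⊕1 = 0
Syndrome s4…s1 = 010 → error at position 2.
Flip position 2: 0000101 → 0100101
Read data bits from positions 3,5,6,7: 0101

0101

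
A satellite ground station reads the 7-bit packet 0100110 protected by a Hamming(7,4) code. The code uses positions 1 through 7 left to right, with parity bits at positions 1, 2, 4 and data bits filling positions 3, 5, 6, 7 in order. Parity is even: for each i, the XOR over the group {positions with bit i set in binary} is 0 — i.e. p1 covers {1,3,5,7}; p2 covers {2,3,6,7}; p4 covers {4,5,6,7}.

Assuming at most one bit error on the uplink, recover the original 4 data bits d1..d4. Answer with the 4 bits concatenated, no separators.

s1 (pos 1,3,5,7): 0⊕0⊕1⊕0 = 1
s2 (pos 2,3,6,7): 1⊕0⊕1⊕0 = 0
s4 (pos 4,5,6,7): 0⊕1⊕1⊕0 = 0
Syndrome s4…s1 = 001 → error at position 1.
Flip position 1: 0100110 → 1100110
Read data bits from positions 3,5,6,7: 0110

0110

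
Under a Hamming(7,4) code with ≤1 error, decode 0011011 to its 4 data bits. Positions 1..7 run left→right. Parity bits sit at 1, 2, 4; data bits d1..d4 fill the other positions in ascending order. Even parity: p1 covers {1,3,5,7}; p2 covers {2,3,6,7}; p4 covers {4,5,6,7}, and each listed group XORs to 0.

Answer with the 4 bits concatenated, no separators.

s1 (pos 1,3,5,7): 0⊕1⊕0⊕1 = 0
s2 (pos 2,3,6,7): 0⊕1⊕1⊕1 = 1
s4 (pos 4,5,6,7): 1⊕0⊕1⊕1 = 1
Syndrome s4…s1 = 110 → error at position 6.
Flip position 6: 0011011 → 0011001
Read data bits from positions 3,5,6,7: 1001

1001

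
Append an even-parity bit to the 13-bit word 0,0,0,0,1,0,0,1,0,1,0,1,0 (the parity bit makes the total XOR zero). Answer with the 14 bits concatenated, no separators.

00001001010100

XOR of the 13 data bits: 0⊕0⊕0⊕0⊕1⊕0⊕0⊕1⊕0⊕1⊕0⊕1⊕0 = 0
Parity bit = 0 (so all 14 bits XOR to 0).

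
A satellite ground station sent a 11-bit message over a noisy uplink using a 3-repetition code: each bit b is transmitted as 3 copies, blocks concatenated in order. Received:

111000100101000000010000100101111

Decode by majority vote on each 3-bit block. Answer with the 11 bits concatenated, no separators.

10010000011

Block 1 (111): 3 ones → 1
Block 2 (000): 0 ones → 0
Block 3 (100): 1 one → 0
Block 4 (101): 2 ones → 1
Block 5 (000): 0 ones → 0
Block 6 (000): 0 ones → 0
Block 7 (010): 1 one → 0
Block 8 (000): 0 ones → 0
Block 9 (100): 1 one → 0
Block 10 (101): 2 ones → 1
Block 11 (111): 3 ones → 1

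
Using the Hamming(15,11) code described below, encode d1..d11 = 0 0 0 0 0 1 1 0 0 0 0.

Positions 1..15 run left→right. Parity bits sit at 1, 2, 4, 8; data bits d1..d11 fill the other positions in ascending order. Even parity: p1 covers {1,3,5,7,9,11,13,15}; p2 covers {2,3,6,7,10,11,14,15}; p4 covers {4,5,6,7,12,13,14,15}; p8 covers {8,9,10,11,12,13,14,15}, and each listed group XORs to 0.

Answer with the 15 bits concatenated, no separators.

100000000110000

Place data at non-parity positions: p1 p2 0 p4 0 0 0 p8 0 1 1 0 0 0 0
p1 (pos 1,3,5,7,9,11,13,15): XOR of data positions = 0⊕0⊕0⊕0⊕1⊕0⊕0 = 1
p2 (pos 2,3,6,7,10,11,14,15): XOR of data positions = 0⊕0⊕0⊕1⊕1⊕0⊕0 = 0
p4 (pos 4,5,6,7,12,13,14,15): XOR of data positions = 0⊕0⊕0⊕0⊕0⊕0⊕0 = 0
p8 (pos 8,9,10,11,12,13,14,15): XOR of data positions = 0⊕1⊕1⊕0⊕0⊕0⊕0 = 0
Codeword: 100000000110000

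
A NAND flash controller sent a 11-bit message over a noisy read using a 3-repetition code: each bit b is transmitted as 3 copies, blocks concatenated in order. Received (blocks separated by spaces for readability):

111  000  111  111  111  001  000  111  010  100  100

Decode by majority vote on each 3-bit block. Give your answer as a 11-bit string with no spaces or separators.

10111001000

Block 1 (111): 3 ones → 1
Block 2 (000): 0 ones → 0
Block 3 (111): 3 ones → 1
Block 4 (111): 3 ones → 1
Block 5 (111): 3 ones → 1
Block 6 (001): 1 one → 0
Block 7 (000): 0 ones → 0
Block 8 (111): 3 ones → 1
Block 9 (010): 1 one → 0
Block 10 (100): 1 one → 0
Block 11 (100): 1 one → 0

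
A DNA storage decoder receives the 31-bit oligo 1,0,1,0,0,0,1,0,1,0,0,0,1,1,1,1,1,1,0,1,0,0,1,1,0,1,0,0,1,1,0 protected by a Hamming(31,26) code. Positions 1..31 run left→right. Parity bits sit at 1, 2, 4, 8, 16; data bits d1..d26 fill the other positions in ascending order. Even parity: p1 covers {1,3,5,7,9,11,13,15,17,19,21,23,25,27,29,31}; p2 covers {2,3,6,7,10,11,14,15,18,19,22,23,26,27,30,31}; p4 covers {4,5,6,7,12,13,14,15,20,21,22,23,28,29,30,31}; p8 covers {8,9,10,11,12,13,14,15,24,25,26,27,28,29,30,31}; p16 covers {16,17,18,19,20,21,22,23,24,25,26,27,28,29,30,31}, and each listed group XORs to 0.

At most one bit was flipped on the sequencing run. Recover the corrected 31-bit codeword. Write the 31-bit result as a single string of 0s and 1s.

1010001010001111010100110100110

s1 (pos 1,3,5,7,9,11,13,15,17,19,21,23,25,27,29,31): 1⊕1⊕0⊕1⊕1⊕0⊕1⊕1⊕1⊕0⊕0⊕1⊕0⊕0⊕1⊕0 = 1
s2 (pos 2,3,6,7,10,11,14,15,18,19,22,23,26,27,30,31): 0⊕1⊕0⊕1⊕0⊕0⊕1⊕1⊕1⊕0⊕0⊕1⊕1⊕0⊕1⊕0 = 0
s4 (pos 4,5,6,7,12,13,14,15,20,21,22,23,28,29,30,31): 0⊕0⊕0⊕1⊕0⊕1⊕1⊕1⊕1⊕0⊕0⊕1⊕0⊕1⊕1⊕0 = 0
s8 (pos 8,9,10,11,12,13,14,15,24,25,26,27,28,29,30,31): 0⊕1⊕0⊕0⊕0⊕1⊕1⊕1⊕1⊕0⊕1⊕0⊕0⊕1⊕1⊕0 = 0
s16 (pos 16,17,18,19,20,21,22,23,24,25,26,27,28,29,30,31): 1⊕1⊕1⊕0⊕1⊕0⊕0⊕1⊕1⊕0⊕1⊕0⊕0⊕1⊕1⊕0 = 1
Syndrome s16…s1 = 10001 → error at position 17.
Flip position 17: 1010001010001111110100110100110 → 1010001010001111010100110100110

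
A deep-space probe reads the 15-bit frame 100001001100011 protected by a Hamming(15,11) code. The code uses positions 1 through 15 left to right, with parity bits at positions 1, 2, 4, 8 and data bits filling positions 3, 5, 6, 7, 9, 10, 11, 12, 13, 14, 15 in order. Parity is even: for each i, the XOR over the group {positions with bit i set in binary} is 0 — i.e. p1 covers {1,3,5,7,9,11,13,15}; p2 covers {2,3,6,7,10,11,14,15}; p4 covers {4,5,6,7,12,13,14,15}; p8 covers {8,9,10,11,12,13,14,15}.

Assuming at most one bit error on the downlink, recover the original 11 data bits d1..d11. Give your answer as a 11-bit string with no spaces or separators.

01101100011

s1 (pos 1,3,5,7,9,11,13,15): 1⊕0⊕0⊕0⊕1⊕0⊕0⊕1 = 1
s2 (pos 2,3,6,7,10,11,14,15): 0⊕0⊕1⊕0⊕1⊕0⊕1⊕1 = 0
s4 (pos 4,5,6,7,12,13,14,15): 0⊕0⊕1⊕0⊕0⊕0⊕1⊕1 = 1
s8 (pos 8,9,10,11,12,13,14,15): 0⊕1⊕1⊕0⊕0⊕0⊕1⊕1 = 0
Syndrome s8…s1 = 0101 → error at position 5.
Flip position 5: 100001001100011 → 100011001100011
Read data bits from positions 3,5,6,7,9,10,11,12,13,14,15: 01101100011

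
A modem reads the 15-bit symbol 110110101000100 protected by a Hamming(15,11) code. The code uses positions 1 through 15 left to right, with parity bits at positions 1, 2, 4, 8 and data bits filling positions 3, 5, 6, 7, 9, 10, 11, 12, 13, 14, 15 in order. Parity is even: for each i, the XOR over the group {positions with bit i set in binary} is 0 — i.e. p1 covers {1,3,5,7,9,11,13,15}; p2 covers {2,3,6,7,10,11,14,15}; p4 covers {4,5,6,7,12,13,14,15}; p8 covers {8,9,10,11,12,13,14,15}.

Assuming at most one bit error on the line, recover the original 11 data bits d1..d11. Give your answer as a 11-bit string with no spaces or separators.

01011000100

s1 (pos 1,3,5,7,9,11,13,15): 1⊕0⊕1⊕1⊕1⊕0⊕1⊕0 = 1
s2 (pos 2,3,6,7,10,11,14,15): 1⊕0⊕0⊕1⊕0⊕0⊕0⊕0 = 0
s4 (pos 4,5,6,7,12,13,14,15): 1⊕1⊕0⊕1⊕0⊕1⊕0⊕0 = 0
s8 (pos 8,9,10,11,12,13,14,15): 0⊕1⊕0⊕0⊕0⊕1⊕0⊕0 = 0
Syndrome s8…s1 = 0001 → error at position 1.
Flip position 1: 110110101000100 → 010110101000100
Read data bits from positions 3,5,6,7,9,10,11,12,13,14,15: 01011000100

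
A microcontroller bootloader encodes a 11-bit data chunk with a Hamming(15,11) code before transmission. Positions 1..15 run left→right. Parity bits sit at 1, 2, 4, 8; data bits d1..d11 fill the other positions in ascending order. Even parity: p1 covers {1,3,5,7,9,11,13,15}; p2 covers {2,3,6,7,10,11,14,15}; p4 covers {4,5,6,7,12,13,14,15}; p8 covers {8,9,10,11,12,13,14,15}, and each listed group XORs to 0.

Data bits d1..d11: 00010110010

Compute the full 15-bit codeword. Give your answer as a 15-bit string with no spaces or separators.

Place data at non-parity positions: p1 p2 0 p4 0 0 1 p8 0 1 1 0 0 1 0
p1 (pos 1,3,5,7,9,11,13,15): XOR of data positions = 0⊕0⊕1⊕0⊕1⊕0⊕0 = 0
p2 (pos 2,3,6,7,10,11,14,15): XOR of data positions = 0⊕0⊕1⊕1⊕1⊕1⊕0 = 0
p4 (pos 4,5,6,7,12,13,14,15): XOR of data positions = 0⊕0⊕1⊕0⊕0⊕1⊕0 = 0
p8 (pos 8,9,10,11,12,13,14,15): XOR of data positions = 0⊕1⊕1⊕0⊕0⊕1⊕0 = 1
Codeword: 000000110110010

000000110110010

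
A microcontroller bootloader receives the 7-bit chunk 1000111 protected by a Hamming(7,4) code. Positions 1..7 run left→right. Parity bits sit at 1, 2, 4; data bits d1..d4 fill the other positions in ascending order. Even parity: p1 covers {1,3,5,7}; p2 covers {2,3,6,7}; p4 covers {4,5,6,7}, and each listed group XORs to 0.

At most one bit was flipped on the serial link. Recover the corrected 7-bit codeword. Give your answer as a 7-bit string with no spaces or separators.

1000011

s1 (pos 1,3,5,7): 1⊕0⊕1⊕1 = 1
s2 (pos 2,3,6,7): 0⊕0⊕1⊕1 = 0
s4 (pos 4,5,6,7): 0⊕1⊕1⊕1 = 1
Syndrome s4…s1 = 101 → error at position 5.
Flip position 5: 1000111 → 1000011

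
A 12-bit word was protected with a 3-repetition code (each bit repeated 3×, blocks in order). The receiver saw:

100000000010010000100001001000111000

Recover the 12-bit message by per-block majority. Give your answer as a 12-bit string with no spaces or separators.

000000000010

Block 1 (100): 1 one → 0
Block 2 (000): 0 ones → 0
Block 3 (000): 0 ones → 0
Block 4 (010): 1 one → 0
Block 5 (010): 1 one → 0
Block 6 (000): 0 ones → 0
Block 7 (100): 1 one → 0
Block 8 (001): 1 one → 0
Block 9 (001): 1 one → 0
Block 10 (000): 0 ones → 0
Block 11 (111): 3 ones → 1
Block 12 (000): 0 ones → 0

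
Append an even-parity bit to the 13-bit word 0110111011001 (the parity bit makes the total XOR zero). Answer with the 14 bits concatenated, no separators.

XOR of the 13 data bits: 0⊕1⊕1⊕0⊕1⊕1⊕1⊕0⊕1⊕1⊕0⊕0⊕1 = 0
Parity bit = 0 (so all 14 bits XOR to 0).

01101110110010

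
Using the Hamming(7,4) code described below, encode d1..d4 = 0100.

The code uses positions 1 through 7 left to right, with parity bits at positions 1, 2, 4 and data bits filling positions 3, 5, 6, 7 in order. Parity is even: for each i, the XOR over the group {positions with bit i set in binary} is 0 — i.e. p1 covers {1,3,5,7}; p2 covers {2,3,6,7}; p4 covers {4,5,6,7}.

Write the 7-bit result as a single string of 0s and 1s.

1001100

Place data at non-parity positions: p1 p2 0 p4 1 0 0
p1 (pos 1,3,5,7): XOR of data positions = 0⊕1⊕0 = 1
p2 (pos 2,3,6,7): XOR of data positions = 0⊕0⊕0 = 0
p4 (pos 4,5,6,7): XOR of data positions = 1⊕0⊕0 = 1
Codeword: 1001100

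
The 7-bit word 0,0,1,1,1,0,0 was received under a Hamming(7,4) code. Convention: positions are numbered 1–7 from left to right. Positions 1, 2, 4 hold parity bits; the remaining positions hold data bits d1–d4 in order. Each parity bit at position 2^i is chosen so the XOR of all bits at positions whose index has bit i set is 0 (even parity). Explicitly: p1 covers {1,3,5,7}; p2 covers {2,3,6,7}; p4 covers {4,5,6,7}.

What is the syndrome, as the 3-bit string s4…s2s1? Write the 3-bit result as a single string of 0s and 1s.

010

s1 (pos 1,3,5,7): 0⊕1⊕1⊕0 = 0
s2 (pos 2,3,6,7): 0⊕1⊕0⊕0 = 1
s4 (pos 4,5,6,7): 1⊕1⊕0⊕0 = 0
Syndrome s4…s1 = 010 → error at position 2.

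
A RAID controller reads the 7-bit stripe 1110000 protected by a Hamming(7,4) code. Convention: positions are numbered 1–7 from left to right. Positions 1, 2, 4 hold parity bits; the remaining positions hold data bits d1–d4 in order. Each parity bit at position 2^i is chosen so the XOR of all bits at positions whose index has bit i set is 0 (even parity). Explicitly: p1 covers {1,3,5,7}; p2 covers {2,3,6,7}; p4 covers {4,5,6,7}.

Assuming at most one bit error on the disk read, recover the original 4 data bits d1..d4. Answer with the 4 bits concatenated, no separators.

s1 (pos 1,3,5,7): 1⊕1⊕0⊕0 = 0
s2 (pos 2,3,6,7): 1⊕1⊕0⊕0 = 0
s4 (pos 4,5,6,7): 0⊕0⊕0⊕0 = 0
Syndrome s4…s1 = 000 → no error.
Read data bits from positions 3,5,6,7: 1000

1000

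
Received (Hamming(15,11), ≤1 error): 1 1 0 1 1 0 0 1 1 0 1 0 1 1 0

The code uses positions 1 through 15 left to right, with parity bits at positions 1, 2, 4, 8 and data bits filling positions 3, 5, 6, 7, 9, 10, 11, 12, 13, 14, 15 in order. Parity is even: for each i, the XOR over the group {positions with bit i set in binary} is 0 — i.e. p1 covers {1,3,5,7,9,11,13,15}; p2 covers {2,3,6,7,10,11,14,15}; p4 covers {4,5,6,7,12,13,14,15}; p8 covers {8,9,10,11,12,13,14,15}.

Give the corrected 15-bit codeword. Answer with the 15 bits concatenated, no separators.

110110011000110

s1 (pos 1,3,5,7,9,11,13,15): 1⊕0⊕1⊕0⊕1⊕1⊕1⊕0 = 1
s2 (pos 2,3,6,7,10,11,14,15): 1⊕0⊕0⊕0⊕0⊕1⊕1⊕0 = 1
s4 (pos 4,5,6,7,12,13,14,15): 1⊕1⊕0⊕0⊕0⊕1⊕1⊕0 = 0
s8 (pos 8,9,10,11,12,13,14,15): 1⊕1⊕0⊕1⊕0⊕1⊕1⊕0 = 1
Syndrome s8…s1 = 1011 → error at position 11.
Flip position 11: 110110011010110 → 110110011000110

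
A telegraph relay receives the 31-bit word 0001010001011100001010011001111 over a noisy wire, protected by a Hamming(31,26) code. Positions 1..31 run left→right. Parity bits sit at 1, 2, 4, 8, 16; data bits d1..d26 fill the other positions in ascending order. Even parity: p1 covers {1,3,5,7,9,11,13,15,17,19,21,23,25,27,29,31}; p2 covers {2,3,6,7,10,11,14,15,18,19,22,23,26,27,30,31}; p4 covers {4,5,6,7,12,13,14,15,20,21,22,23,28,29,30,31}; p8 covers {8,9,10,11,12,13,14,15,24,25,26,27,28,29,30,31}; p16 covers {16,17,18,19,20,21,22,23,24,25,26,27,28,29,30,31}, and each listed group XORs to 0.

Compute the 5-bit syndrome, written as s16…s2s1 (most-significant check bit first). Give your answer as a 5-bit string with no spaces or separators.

s1 (pos 1,3,5,7,9,11,13,15,17,19,21,23,25,27,29,31): 0⊕0⊕0⊕0⊕0⊕0⊕1⊕0⊕0⊕1⊕1⊕0⊕1⊕0⊕1⊕1 = 0
s2 (pos 2,3,6,7,10,11,14,15,18,19,22,23,26,27,30,31): 0⊕0⊕1⊕0⊕1⊕0⊕1⊕0⊕0⊕1⊕0⊕0⊕0⊕0⊕1⊕1 = 0
s4 (pos 4,5,6,7,12,13,14,15,20,21,22,23,28,29,30,31): 1⊕0⊕1⊕0⊕1⊕1⊕1⊕0⊕0⊕1⊕0⊕0⊕1⊕1⊕1⊕1 = 0
s8 (pos 8,9,10,11,12,13,14,15,24,25,26,27,28,29,30,31): 0⊕0⊕1⊕0⊕1⊕1⊕1⊕0⊕1⊕1⊕0⊕0⊕1⊕1⊕1⊕1 = 0
s16 (pos 16,17,18,19,20,21,22,23,24,25,26,27,28,29,30,31): 0⊕0⊕0⊕1⊕0⊕1⊕0⊕0⊕1⊕1⊕0⊕0⊕1⊕1⊕1⊕1 = 0
Syndrome s16…s1 = 00000 → no error.

00000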